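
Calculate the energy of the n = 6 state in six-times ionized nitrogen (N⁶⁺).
-18.52 eV

For hydrogen-like ions, the energy levels scale with Z²:
E_n = -13.6057 Z² / n² eV

For N⁶⁺ (Z = 7) at n = 6:
E_6 = -13.6057 × 7² / 6²
E_6 = -13.6057 × 49 / 36
E_6 = -666.6793 / 36
E_6 = -18.52 eV

The energy is 49 times more negative than hydrogen at the same n due to the stronger nuclear charge.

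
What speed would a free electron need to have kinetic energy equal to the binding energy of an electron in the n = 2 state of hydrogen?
1.09385e+06 m/s (or 0.36% of c)

The binding energy at n = 2 for hydrogen is:
E_2 = -13.6057/2² = -3.40142500 eV
|E_2| = 3.40142500 eV

Convert to Joules:
KE = 3.40142500 eV × (1.602177 × 10⁻¹⁹ J/eV) = 5.4496849e-19 J

Using KE = ½mv²:
v = √(2·KE/m_e)
v = √(2 × 5.4496849e-19 J / 9.10938 × 10⁻³¹ kg)
v = 1.09385e+06 m/s

This is approximately 0.36% the speed of light.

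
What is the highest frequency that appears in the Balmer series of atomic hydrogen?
8.22e+14 Hz

The series limit corresponds to the transition from n = ∞ to n = 2.
This is the highest energy (shortest wavelength) transition in the Balmer series.

E_∞ = 0 eV
E_2 = -13.6057 / 2² = -3.40143 eV

Energy at series limit:
ΔE = E_∞ - E_2 = 0 - (-3.40143) = 3.40143 eV
E = 3.40143 eV × (1.602177 × 10⁻¹⁹ J/eV) = 5.4497e-19 J
f = E/h = 5.4497e-19 J / (6.62607 × 10⁻³⁴ J·s) = 8.22e+14 Hz

This energy equals the ionization energy from the n = 2 state of hydrogen.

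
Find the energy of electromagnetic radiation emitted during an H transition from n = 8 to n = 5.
0.33164 eV

The energy levels are E_n = -13.6057 eV / n².

Energy at n = 8: E_8 = -13.6057 / 8² = -0.21258906 eV
Energy at n = 5: E_5 = -13.6057 / 5² = -0.54422800 eV

For emission (electron falling to lower state), the photon energy is:
E_photon = E_8 - E_5 = |-0.21258906 - (-0.54422800)|
E_photon = 0.33164 eV

This energy is carried away by the emitted photon.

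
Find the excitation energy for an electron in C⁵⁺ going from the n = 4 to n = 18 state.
29.1011 eV

The energy levels of a hydrogen-like atom are E_n = -13.6057 Z² eV / n².

Energy at n = 4: E_4 = -13.6057 × 6² / 4² = -30.6128250 eV
Energy at n = 18: E_18 = -13.6057 × 6² / 18² = -1.5117444 eV

The excitation energy is the difference:
ΔE = E_18 - E_4
ΔE = -1.5117444 - (-30.6128250)
ΔE = 29.1011 eV

Since this is positive, energy must be absorbed (photon absorption).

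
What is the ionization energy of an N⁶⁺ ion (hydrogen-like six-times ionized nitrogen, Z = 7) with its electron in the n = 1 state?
666.679300 eV

The ionization energy is the energy needed to remove the electron completely (n → ∞).

For a hydrogen-like ion with Z = 7, E_n = -13.6057 Z² / n² eV.

At n = 1: E_1 = -13.6057 × 7² / 1² = -666.679300000 eV
At n = ∞: E_∞ = 0 eV

Ionization energy = E_∞ - E_1 = 0 - (-666.679300000) = 666.679300000 eV
Ionization energy ≈ 666.679300 eV

This is also called the binding energy of the electron in state n = 1.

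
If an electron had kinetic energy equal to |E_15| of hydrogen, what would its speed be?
1.45846e+05 m/s (or 0.048649% of c)

The binding energy at n = 15 for hydrogen is:
E_15 = -13.6057/15² = -0.0604697778 eV
|E_15| = 0.0604697778 eV

Convert to Joules:
KE = 0.0604697778 eV × (1.602177 × 10⁻¹⁹ J/eV) = 9.6883287e-21 J

Using KE = ½mv²:
v = √(2·KE/m_e)
v = √(2 × 9.6883287e-21 J / 9.10938 × 10⁻³¹ kg)
v = 1.45846e+05 m/s

This is approximately 0.048649% the speed of light.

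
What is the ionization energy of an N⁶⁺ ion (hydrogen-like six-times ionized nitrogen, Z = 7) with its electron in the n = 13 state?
3.94485 eV

The ionization energy is the energy needed to remove the electron completely (n → ∞).

For a hydrogen-like ion with Z = 7, E_n = -13.6057 Z² / n² eV.

At n = 13: E_13 = -13.6057 × 7² / 13² = -3.94484793 eV
At n = ∞: E_∞ = 0 eV

Ionization energy = E_∞ - E_13 = 0 - (-3.94484793) = 3.94484793 eV
Ionization energy ≈ 3.94485 eV

This is also called the binding energy of the electron in state n = 13.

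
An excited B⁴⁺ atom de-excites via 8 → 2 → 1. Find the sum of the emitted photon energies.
334.8278 eV

The energy levels of B⁴⁺ are E_n = -13.6057 × 5² / n² eV.

First transition (8 → 2):
ΔE₁ = |E_2 - E_8|
ΔE₁ = |-85.0356250000 - (-5.3147265625)| = 79.7208984 eV

Second transition (2 → 1):
ΔE₂ = |E_1 - E_2|
ΔE₂ = |-340.1425000000 - (-85.0356250000)| = 255.1068750 eV

Total energy released:
E_total = ΔE₁ + ΔE₂ = 79.7208984 + 255.1068750 = 334.8278 eV

Note: This equals the direct transition 8 → 1: 334.8278 eV ✓
Energy is conserved regardless of the path taken.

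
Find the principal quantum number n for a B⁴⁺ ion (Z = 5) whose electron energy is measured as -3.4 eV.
n = 10

The exact energy levels follow E_n = -13.6057 Z² / n² eV with Z = 5.

The measured value (-3.4 eV) is reported to only 2 significant figures, so we must test candidate n values and see which one matches to that precision.

Candidate energies:
  n = 8:  E = -13.6057 × 5² / 8² = -5.31473 eV
  n = 9:  E = -13.6057 × 5² / 9² = -4.19929 eV
  n = 10:  E = -13.6057 × 5² / 10² = -3.40143 eV  ← matches
  n = 11:  E = -13.6057 × 5² / 11² = -2.81110 eV
  n = 12:  E = -13.6057 × 5² / 12² = -2.36210 eV

Checking against the measurement of -3.4 eV (2 sig figs), only n = 10 agrees:
E_10 = -3.40143 eV, which rounds to -3.4 eV ✓

Therefore n = 10.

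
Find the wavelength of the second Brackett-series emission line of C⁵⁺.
72.90121 nm

The lines of a series are numbered from the longest wavelength (smallest ΔE) outward; the second line is the transition from n = n_f + 2 to n_f.
The Brackett series has all transitions ending at n_f = 4.

For C⁵⁺ (Z = 6), the second line (β-line) is the jump from n = 6 to n = 4:
E_6 = -13.6057 × 6² / 6² = -13.6057000 eV
E_4 = -13.6057 × 6² / 4² = -30.6128250 eV
ΔE = E_6 - E_4 = 17.0071250 eV

λ = hc/E = 1239.84 eV·nm / 17.0071250 eV
λ = 72.90121 nm

This is the β-line of the Brackett series in C⁵⁺.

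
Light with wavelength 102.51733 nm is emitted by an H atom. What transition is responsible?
n = 3 → n = 1

First, find the photon energy from the wavelength (hc = 1239.84 eV·nm):
E = hc/λ = 1239.84 eV·nm / 102.51733 nm = 12.093955 eV

The energy levels of hydrogen satisfy E_n = -13.6057 / n² eV, so an emission n_i → n_f releases
ΔE = 13.6057 × (1/n_f² − 1/n_i²) eV.

Setting ΔE equal to the photon energy:
1/n_f² − 1/n_i² = 12.093955 / 13.6057 = 0.88888885

Since 1/n_i² must be positive, we need 1/n_f² > 0.88888885, i.e. n_f ≤ 1. For each allowed n_f, solve n_i = (1/n_f² − 0.88888885)^(−1/2) and check whether it is a whole number:
  n_f = 1: 1/n_i² = 1.00000000 − 0.88888885 = 0.11111115 → n_i = 3.000  → integer, n_i = 3 ✓

Only n_f = 1 gives an integer upper level, n_i = 3.

The transition is from n = 3 to n = 1 (emission).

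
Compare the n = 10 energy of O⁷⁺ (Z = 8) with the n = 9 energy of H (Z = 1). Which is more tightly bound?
O⁷⁺ at n = 10 (E = -8.7076 eV)

Using E_n = -13.6057 Z² / n² eV:

O⁷⁺ (Z = 8) at n = 10:
E = -13.6057 × 8² / 10² = -13.6057 × 64 / 100 = -8.7076480 eV

H (Z = 1) at n = 9:
E = -13.6057 × 1² / 9² = -13.6057 × 1 / 81 = -0.1679716 eV

Since -8.7076480 eV < -0.1679716 eV,
O⁷⁺ at n = 10 is more tightly bound (requires more energy to ionize).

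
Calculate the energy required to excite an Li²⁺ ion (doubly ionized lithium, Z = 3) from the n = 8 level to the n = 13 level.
1.18874 eV

The energy levels of a hydrogen-like atom are E_n = -13.6057 Z² eV / n².

Energy at n = 8: E_8 = -13.6057 × 3² / 8² = -1.91330156 eV
Energy at n = 13: E_13 = -13.6057 × 3² / 13² = -0.72456391 eV

The excitation energy is the difference:
ΔE = E_13 - E_8
ΔE = -0.72456391 - (-1.91330156)
ΔE = 1.18874 eV

Since this is positive, energy must be absorbed (photon absorption).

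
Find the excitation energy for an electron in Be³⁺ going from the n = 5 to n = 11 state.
6.9085 eV

The energy levels of a hydrogen-like atom are E_n = -13.6057 Z² eV / n².

Energy at n = 5: E_5 = -13.6057 × 4² / 5² = -8.7076480 eV
Energy at n = 11: E_11 = -13.6057 × 4² / 11² = -1.7991008 eV

The excitation energy is the difference:
ΔE = E_11 - E_5
ΔE = -1.7991008 - (-8.7076480)
ΔE = 6.9085 eV

Since this is positive, energy must be absorbed (photon absorption).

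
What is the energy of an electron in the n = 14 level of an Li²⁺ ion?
-0.625 eV

For hydrogen-like ions, the energy levels scale with Z²:
E_n = -13.6057 Z² / n² eV

For Li²⁺ (Z = 3) at n = 14:
E_14 = -13.6057 × 3² / 14²
E_14 = -13.6057 × 9 / 196
E_14 = -122.4513 / 196
E_14 = -0.625 eV

The energy is 9 times more negative than hydrogen at the same n due to the stronger nuclear charge.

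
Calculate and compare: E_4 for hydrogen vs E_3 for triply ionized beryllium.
Be³⁺ at n = 3 (E = -24.188 eV)

Using E_n = -13.6057 Z² / n² eV:

H (Z = 1) at n = 4:
E = -13.6057 × 1² / 4² = -13.6057 × 1 / 16 = -0.850356 eV

Be³⁺ (Z = 4) at n = 3:
E = -13.6057 × 4² / 3² = -13.6057 × 16 / 9 = -24.187911 eV

Since -24.187911 eV < -0.850356 eV,
Be³⁺ at n = 3 is more tightly bound (requires more energy to ionize).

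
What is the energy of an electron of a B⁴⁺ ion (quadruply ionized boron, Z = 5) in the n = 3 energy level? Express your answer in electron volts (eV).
-37.79 eV

The energy levels of a hydrogen-like atom are given by:
E_n = -13.6057 Z² / n² eV  (with Z = 5 for B⁴⁺)

For n = 3:
E_3 = -13.6057 × 5² / 3²
E_3 = -13.6057 × 25 / 9
E_3 = -37.79 eV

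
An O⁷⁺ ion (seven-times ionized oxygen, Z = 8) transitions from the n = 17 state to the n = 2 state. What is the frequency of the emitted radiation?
5.19090e+16 Hz

First, find the transition energy:
E_17 = -13.6057 × 8² / 17² = -3.0130270 eV
E_2 = -13.6057 × 8² / 2² = -217.6912000 eV
|ΔE| = |E_2 - E_17| = 214.6781730 eV

Convert to Joules: E = 214.6781730 eV × (1.602177 × 10⁻¹⁹ J/eV) = 3.4395243e-17 J

Using E = hf:
f = E/h = 3.4395243e-17 J / (6.62607 × 10⁻³⁴ J·s)
f = 5.19090e+16 Hz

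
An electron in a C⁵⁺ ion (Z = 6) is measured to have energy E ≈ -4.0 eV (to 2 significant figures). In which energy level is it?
n = 11

The exact energy levels follow E_n = -13.6057 Z² / n² eV with Z = 6.

The measured value (-4.0 eV) is reported to only 2 significant figures, so we must test candidate n values and see which one matches to that precision.

Candidate energies:
  n = 9:  E = -13.6057 × 6² / 9² = -6.046978 eV
  n = 10:  E = -13.6057 × 6² / 10² = -4.898052 eV
  n = 11:  E = -13.6057 × 6² / 11² = -4.047977 eV  ← matches
  n = 12:  E = -13.6057 × 6² / 12² = -3.401425 eV
  n = 13:  E = -13.6057 × 6² / 13² = -2.898256 eV

Checking against the measurement of -4.0 eV (2 sig figs), only n = 11 agrees:
E_11 = -4.047977 eV, which rounds to -4.0 eV ✓

Therefore n = 11.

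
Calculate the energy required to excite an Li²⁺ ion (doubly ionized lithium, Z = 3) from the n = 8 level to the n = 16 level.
1.434976 eV

The energy levels of a hydrogen-like atom are E_n = -13.6057 Z² eV / n².

Energy at n = 8: E_8 = -13.6057 × 3² / 8² = -1.913301563 eV
Energy at n = 16: E_16 = -13.6057 × 3² / 16² = -0.478325391 eV

The excitation energy is the difference:
ΔE = E_16 - E_8
ΔE = -0.478325391 - (-1.913301563)
ΔE = 1.434976 eV

Since this is positive, energy must be absorbed (photon absorption).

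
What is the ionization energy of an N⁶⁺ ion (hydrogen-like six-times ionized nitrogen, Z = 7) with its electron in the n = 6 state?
18.52 eV

The ionization energy is the energy needed to remove the electron completely (n → ∞).

For a hydrogen-like ion with Z = 7, E_n = -13.6057 Z² / n² eV.

At n = 6: E_6 = -13.6057 × 7² / 6² = -18.51887 eV
At n = ∞: E_∞ = 0 eV

Ionization energy = E_∞ - E_6 = 0 - (-18.51887) = 18.51887 eV
Ionization energy ≈ 18.52 eV

This is also called the binding energy of the electron in state n = 6.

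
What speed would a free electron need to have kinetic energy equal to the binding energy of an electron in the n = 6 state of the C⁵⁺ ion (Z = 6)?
2.18769e+06 m/s (or 0.730% of c)

The binding energy at n = 6 for C⁵⁺ is:
E_6 = -13.6057 × 6²/6² = -13.6057000 eV
|E_6| = 13.6057000 eV

Convert to Joules:
KE = 13.6057000 eV × (1.602177 × 10⁻¹⁹ J/eV) = 2.1798740e-18 J

Using KE = ½mv²:
v = √(2·KE/m_e)
v = √(2 × 2.1798740e-18 J / 9.10938 × 10⁻³¹ kg)
v = 2.18769e+06 m/s

This is approximately 0.730% the speed of light.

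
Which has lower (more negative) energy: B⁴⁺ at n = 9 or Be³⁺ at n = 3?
Be³⁺ at n = 3 (E = -24.19 eV)

Using E_n = -13.6057 Z² / n² eV:

B⁴⁺ (Z = 5) at n = 9:
E = -13.6057 × 5² / 9² = -13.6057 × 25 / 81 = -4.19929 eV

Be³⁺ (Z = 4) at n = 3:
E = -13.6057 × 4² / 3² = -13.6057 × 16 / 9 = -24.18791 eV

Since -24.18791 eV < -4.19929 eV,
Be³⁺ at n = 3 is more tightly bound (requires more energy to ionize).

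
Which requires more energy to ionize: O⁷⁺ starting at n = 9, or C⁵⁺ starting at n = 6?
C⁵⁺ at n = 6 (E = -13.6057 eV)

Using E_n = -13.6057 Z² / n² eV:

O⁷⁺ (Z = 8) at n = 9:
E = -13.6057 × 8² / 9² = -13.6057 × 64 / 81 = -10.7501827 eV

C⁵⁺ (Z = 6) at n = 6:
E = -13.6057 × 6² / 6² = -13.6057 × 36 / 36 = -13.6057000 eV

Since -13.6057000 eV < -10.7501827 eV,
C⁵⁺ at n = 6 is more tightly bound (requires more energy to ionize).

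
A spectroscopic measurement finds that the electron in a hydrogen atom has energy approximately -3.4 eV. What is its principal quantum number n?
n = 2

The exact energy levels follow E_n = -13.6057 eV / n².

The measured value (-3.4 eV) is reported to only 2 significant figures, so we must test candidate n values and see which one matches to that precision.

Candidate energies:
  n = 1:  E = -13.6057/1² = -13.60570 eV
  n = 2:  E = -13.6057/2² = -3.40143 eV  ← matches
  n = 3:  E = -13.6057/3² = -1.51174 eV
  n = 4:  E = -13.6057/4² = -0.85036 eV

Checking against the measurement of -3.4 eV (2 sig figs), only n = 2 agrees:
E_2 = -3.40143 eV, which rounds to -3.4 eV ✓

Therefore n = 2.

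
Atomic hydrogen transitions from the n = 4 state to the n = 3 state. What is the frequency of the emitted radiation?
1.59923e+14 Hz

First, find the transition energy:
E_4 = -13.6057 / 4² = -0.850356250 eV
E_3 = -13.6057 / 3² = -1.511744444 eV
|ΔE| = |E_3 - E_4| = 0.661388194 eV

Convert to Joules: E = 0.661388194 eV × (1.602177 × 10⁻¹⁹ J/eV) = 1.0596610e-19 J

Using E = hf:
f = E/h = 1.0596610e-19 J / (6.62607 × 10⁻³⁴ J·s)
f = 1.59923e+14 Hz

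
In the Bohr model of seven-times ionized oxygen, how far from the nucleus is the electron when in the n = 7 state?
0.3241 nm (or 3.2412 Å)

The Bohr radius formula is:
r_n = n² a₀ / Z

where a₀ = 0.0529177 nm is the Bohr radius.

For O⁷⁺ (Z = 8) at n = 7:
r_7 = 7² × 0.0529177 nm / 8
r_7 = 49 × 0.0529177 nm / 8
r_7 = 2.59297 nm / 8
r_7 = 0.3241 nm

The electron orbits at approximately 0.3241 nm from the nucleus.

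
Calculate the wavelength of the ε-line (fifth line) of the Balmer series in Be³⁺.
24.80666 nm

The lines of a series are numbered from the longest wavelength (smallest ΔE) outward; the fifth line is the transition from n = n_f + 5 to n_f.
The Balmer series has all transitions ending at n_f = 2.

For Be³⁺ (Z = 4), the fifth line (ε-line) is the jump from n = 7 to n = 2:
E_7 = -13.6057 × 4² / 7² = -4.4426776 eV
E_2 = -13.6057 × 4² / 2² = -54.4228000 eV
ΔE = E_7 - E_2 = 49.9801224 eV

λ = hc/E = 1239.84 eV·nm / 49.9801224 eV
λ = 24.80666 nm

This is the ε-line of the Balmer series in Be³⁺.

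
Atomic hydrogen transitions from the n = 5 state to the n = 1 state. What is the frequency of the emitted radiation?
3.16e+15 Hz

First, find the transition energy:
E_5 = -13.6057 / 5² = -0.5442280 eV
E_1 = -13.6057 / 1² = -13.6057000 eV
|ΔE| = |E_1 - E_5| = 13.0614720 eV

Convert to Joules: E = 13.0614720 eV × (1.602177 × 10⁻¹⁹ J/eV) = 2.0927e-18 J

Using E = hf:
f = E/h = 2.0927e-18 J / (6.62607 × 10⁻³⁴ J·s)
f = 3.16e+15 Hz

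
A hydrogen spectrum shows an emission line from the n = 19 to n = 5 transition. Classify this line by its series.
Pfund series

The spectral series in hydrogen are named based on the final (lower) energy level:
- Lyman series: n_final = 1 (ultraviolet)
- Balmer series: n_final = 2 (visible/near-UV)
- Paschen series: n_final = 3 (infrared)
- Brackett series: n_final = 4 (infrared)
- Pfund series: n_final = 5 (far infrared)

Since this transition ends at n = 5, it belongs to the Pfund series.

For reference, this 19 → 5 line has photon energy
ΔE = 13.6057 eV × (1/5² - 1/19²) = 0.50653908033 eV,
corresponding to wavelength λ = hc/ΔE = 1239.84 eV·nm / 0.50653908033 eV = 2447.66899 nm in the far infrared region.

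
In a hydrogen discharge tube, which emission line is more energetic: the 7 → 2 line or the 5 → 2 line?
7 → 2

Calculate the energy for each transition:

Transition 7 → 2:
ΔE₁ = |E_2 - E_7| = |-13.6057/2² - (-13.6057/7²)|
ΔE₁ = |-3.40142500000 - (-0.27766734694)| = 3.12375765 eV

Transition 5 → 2:
ΔE₂ = |E_2 - E_5| = |-13.6057/2² - (-13.6057/5²)|
ΔE₂ = |-3.40142500000 - (-0.54422800000)| = 2.85719700 eV

Since 3.12375765 eV > 2.85719700 eV, the transition 7 → 2 emits the more energetic photon.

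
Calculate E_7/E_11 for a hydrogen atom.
2.4694

Using E_n = -13.6057 Z² / n² eV with Z = 1:

E_7 = -13.6057 / 7² = -13.6057 / 49 = -0.2776673469 eV
E_11 = -13.6057 / 11² = -13.6057 / 121 = -0.1124438017 eV

The ratio is:
E_7/E_11 = (-0.2776673469) / (-0.1124438017)
E_7/E_11 = (-13.6057/49) / (-13.6057/121)
E_7/E_11 = 121/49
E_7/E_11 = 2.4694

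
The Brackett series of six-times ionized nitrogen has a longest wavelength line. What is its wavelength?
82.654 nm

The longest wavelength corresponds to the smallest energy transition in the series.
The Brackett series has all transitions ending at n_f = 4.

For N⁶⁺ (Z = 7), the first line (α-line) is the jump from n = 5 to n = 4:
E_5 = -13.6057 × 7² / 5² = -26.66717 eV
E_4 = -13.6057 × 7² / 4² = -41.66746 eV
ΔE = E_5 - E_4 = 15.00029 eV

λ = hc/E = 1239.84 eV·nm / 15.00029 eV
λ = 82.654 nm

This is the α-line of the Brackett series in N⁶⁺.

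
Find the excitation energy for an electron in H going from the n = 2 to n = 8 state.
3.188836 eV

The energy levels of a hydrogen-like atom are E_n = -13.6057 eV / n².

Energy at n = 2: E_2 = -13.6057 / 2² = -3.401425000 eV
Energy at n = 8: E_8 = -13.6057 / 8² = -0.212589063 eV

The excitation energy is the difference:
ΔE = E_8 - E_2
ΔE = -0.212589063 - (-3.401425000)
ΔE = 3.188836 eV

Since this is positive, energy must be absorbed (photon absorption).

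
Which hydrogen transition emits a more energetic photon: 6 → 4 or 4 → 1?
4 → 1

Calculate the energy for each transition:

Transition 6 → 4:
ΔE₁ = |E_4 - E_6| = |-13.6057/4² - (-13.6057/6²)|
ΔE₁ = |-0.85035625 - (-0.37793611)| = 0.47242 eV

Transition 4 → 1:
ΔE₂ = |E_1 - E_4| = |-13.6057/1² - (-13.6057/4²)|
ΔE₂ = |-13.60570000 - (-0.85035625)| = 12.75534 eV

Since 12.75534 eV > 0.47242 eV, the transition 4 → 1 emits the more energetic photon.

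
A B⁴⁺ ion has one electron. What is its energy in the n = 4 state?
-21.25891 eV

For hydrogen-like ions, the energy levels scale with Z²:
E_n = -13.6057 Z² / n² eV

For B⁴⁺ (Z = 5) at n = 4:
E_4 = -13.6057 × 5² / 4²
E_4 = -13.6057 × 25 / 16
E_4 = -340.1425 / 16
E_4 = -21.25891 eV

The energy is 25 times more negative than hydrogen at the same n due to the stronger nuclear charge.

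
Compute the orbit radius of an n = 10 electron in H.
5.2918 nm (or 52.9177 Å)

The Bohr radius formula is:
r_n = n² a₀ / Z

where a₀ = 0.0529177 nm is the Bohr radius.

For H (Z = 1) at n = 10:
r_10 = 10² × 0.0529177 nm / 1
r_10 = 100 × 0.0529177 nm / 1
r_10 = 5.29177 nm / 1
r_10 = 5.2918 nm

The electron orbits at approximately 5.2918 nm from the nucleus.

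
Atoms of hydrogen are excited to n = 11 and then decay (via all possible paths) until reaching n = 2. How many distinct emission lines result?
45

The electron can occupy levels n = 2, 3, ..., 11 during de-excitation — that is m = 11 - 2 + 1 = 10 distinct levels.

The number of distinct spectral lines equals the number of ways to choose 2 of these m levels (each pair gives one possible emission transition):

Number of lines = m(m-1)/2 = 10×9/2 = 45

These correspond to all possible transitions between the 10 levels:
11 → 10, 11 → 9, 11 → 8, 11 → 7, 11 → 6, 11 → 5, 11 → 4, 11 → 3...

Each transition produces a photon with a unique energy (and thus wavelength). This count does not depend on Z.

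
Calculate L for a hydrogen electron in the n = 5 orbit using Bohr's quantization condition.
5.273e-34 J·s (or 5ℏ)

In the Bohr model, angular momentum is quantized:
L = nℏ

where ℏ = h/(2π) = 1.05457e-34 J·s

For n = 5:
L = 5 × 1.05457e-34 J·s
L = 5.273e-34 J·s

This can also be written as L = 5ℏ.
The angular momentum is an integer multiple of the reduced Planck constant.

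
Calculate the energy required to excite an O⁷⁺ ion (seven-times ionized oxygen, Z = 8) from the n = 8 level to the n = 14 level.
9.163 eV

The energy levels of a hydrogen-like atom are E_n = -13.6057 Z² eV / n².

Energy at n = 8: E_8 = -13.6057 × 8² / 8² = -13.605700 eV
Energy at n = 14: E_14 = -13.6057 × 8² / 14² = -4.442678 eV

The excitation energy is the difference:
ΔE = E_14 - E_8
ΔE = -4.442678 - (-13.605700)
ΔE = 9.163 eV

Since this is positive, energy must be absorbed (photon absorption).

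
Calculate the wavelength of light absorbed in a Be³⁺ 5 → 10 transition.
189.85 nm

First, find the transition energy using E_n = -13.6057 Z² / n² eV:
E_5 = -13.6057 × 4² / 5² = -8.707648 eV
E_10 = -13.6057 × 4² / 10² = -2.176912 eV

Photon energy: |ΔE| = |E_10 - E_5| = 6.530736 eV

Convert to wavelength using E = hc/λ with hc = 1239.84 eV·nm:
λ = hc/E = 1239.84 eV·nm / 6.530736 eV
λ = 189.85 nm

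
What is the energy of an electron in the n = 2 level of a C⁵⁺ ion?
-122.45130 eV

For hydrogen-like ions, the energy levels scale with Z²:
E_n = -13.6057 Z² / n² eV

For C⁵⁺ (Z = 6) at n = 2:
E_2 = -13.6057 × 6² / 2²
E_2 = -13.6057 × 36 / 4
E_2 = -489.8052 / 4
E_2 = -122.45130 eV

The energy is 36 times more negative than hydrogen at the same n due to the stronger nuclear charge.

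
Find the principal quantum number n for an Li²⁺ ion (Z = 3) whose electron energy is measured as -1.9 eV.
n = 8

The exact energy levels follow E_n = -13.6057 Z² / n² eV with Z = 3.

The measured value (-1.9 eV) is reported to only 2 significant figures, so we must test candidate n values and see which one matches to that precision.

Candidate energies:
  n = 6:  E = -13.6057 × 3² / 6² = -3.40143 eV
  n = 7:  E = -13.6057 × 3² / 7² = -2.49901 eV
  n = 8:  E = -13.6057 × 3² / 8² = -1.91330 eV  ← matches
  n = 9:  E = -13.6057 × 3² / 9² = -1.51174 eV
  n = 10:  E = -13.6057 × 3² / 10² = -1.22451 eV

Checking against the measurement of -1.9 eV (2 sig figs), only n = 8 agrees:
E_8 = -1.91330 eV, which rounds to -1.9 eV ✓

Therefore n = 8.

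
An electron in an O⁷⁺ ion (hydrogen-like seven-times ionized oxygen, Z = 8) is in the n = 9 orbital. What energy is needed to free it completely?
10.75 eV

The ionization energy is the energy needed to remove the electron completely (n → ∞).

For a hydrogen-like ion with Z = 8, E_n = -13.6057 Z² / n² eV.

At n = 9: E_9 = -13.6057 × 8² / 9² = -10.75018 eV
At n = ∞: E_∞ = 0 eV

Ionization energy = E_∞ - E_9 = 0 - (-10.75018) = 10.75018 eV
Ionization energy ≈ 10.75 eV

This is also called the binding energy of the electron in state n = 9.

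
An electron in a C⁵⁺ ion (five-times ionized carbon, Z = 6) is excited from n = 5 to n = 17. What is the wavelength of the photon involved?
69.274943 nm

First, find the transition energy using E_n = -13.6057 Z² / n² eV:
E_5 = -13.6057 × 6² / 5² = -19.59220800 eV
E_17 = -13.6057 × 6² / 17² = -1.69482768 eV

Photon energy: |ΔE| = |E_17 - E_5| = 17.89738032 eV

Convert to wavelength using E = hc/λ with hc = 1239.84 eV·nm:
λ = hc/E = 1239.84 eV·nm / 17.89738032 eV
λ = 69.274943 nm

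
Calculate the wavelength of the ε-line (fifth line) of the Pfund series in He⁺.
759.38761 nm

The lines of a series are numbered from the longest wavelength (smallest ΔE) outward; the fifth line is the transition from n = n_f + 5 to n_f.
The Pfund series has all transitions ending at n_f = 5.

For He⁺ (Z = 2), the fifth line (ε-line) is the jump from n = 10 to n = 5:
E_10 = -13.6057 × 2² / 10² = -0.544228000 eV
E_5 = -13.6057 × 2² / 5² = -2.176912000 eV
ΔE = E_10 - E_5 = 1.632684000 eV

λ = hc/E = 1239.84 eV·nm / 1.632684000 eV
λ = 759.38761 nm

This is the ε-line of the Pfund series in He⁺.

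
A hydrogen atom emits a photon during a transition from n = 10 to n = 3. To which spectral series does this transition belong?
Paschen series

The spectral series in hydrogen are named based on the final (lower) energy level:
- Lyman series: n_final = 1 (ultraviolet)
- Balmer series: n_final = 2 (visible/near-UV)
- Paschen series: n_final = 3 (infrared)
- Brackett series: n_final = 4 (infrared)
- Pfund series: n_final = 5 (far infrared)

Since this transition ends at n = 3, it belongs to the Paschen series.

For reference, this 10 → 3 line has photon energy
ΔE = 13.6057 eV × (1/3² - 1/10²) = 1.375687 eV,
corresponding to wavelength λ = hc/ΔE = 1239.84 eV·nm / 1.375687 eV = 901.25 nm in the infrared region.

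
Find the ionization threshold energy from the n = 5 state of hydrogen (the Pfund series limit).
0.544 eV

The series limit corresponds to the transition from n = ∞ to n = 5.
This is the highest energy (shortest wavelength) transition in the Pfund series.

E_∞ = 0 eV
E_5 = -13.6057 / 5² = -0.544 eV

Energy at series limit:
ΔE = E_∞ - E_5 = 0 - (-0.544) = 0.544 eV

This energy equals the ionization energy from the n = 5 state of hydrogen.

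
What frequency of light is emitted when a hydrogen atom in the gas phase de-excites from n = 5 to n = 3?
2.34e+14 Hz

First, find the transition energy:
E_5 = -13.6057 / 5² = -0.5442280 eV
E_3 = -13.6057 / 3² = -1.5117444 eV
|ΔE| = |E_3 - E_5| = 0.9675164 eV

Convert to Joules: E = 0.9675164 eV × (1.602177 × 10⁻¹⁹ J/eV) = 1.5501e-19 J

Using E = hf:
f = E/h = 1.5501e-19 J / (6.62607 × 10⁻³⁴ J·s)
f = 2.34e+14 Hz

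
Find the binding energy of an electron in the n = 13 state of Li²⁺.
0.72 eV

The ionization energy is the energy needed to remove the electron completely (n → ∞).

For a hydrogen-like ion with Z = 3, E_n = -13.6057 Z² / n² eV.

At n = 13: E_13 = -13.6057 × 3² / 13² = -0.72456 eV
At n = ∞: E_∞ = 0 eV

Ionization energy = E_∞ - E_13 = 0 - (-0.72456) = 0.72456 eV
Ionization energy ≈ 0.72 eV

This is also called the binding energy of the electron in state n = 13.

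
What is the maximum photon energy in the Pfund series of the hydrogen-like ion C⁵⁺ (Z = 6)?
19.59 eV

The series limit corresponds to the transition from n = ∞ to n = 5.
This is the highest energy (shortest wavelength) transition in the Pfund series.

E_∞ = 0 eV
E_5 = -13.6057 × 6² / 5² = -19.59 eV

Energy at series limit:
ΔE = E_∞ - E_5 = 0 - (-19.59) = 19.59 eV

This energy equals the ionization energy from the n = 5 state of C⁵⁺.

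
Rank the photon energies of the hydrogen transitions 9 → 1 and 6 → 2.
9 → 1

Calculate the energy for each transition:

Transition 9 → 1:
ΔE₁ = |E_1 - E_9| = |-13.6057/1² - (-13.6057/9²)|
ΔE₁ = |-13.6057000000 - (-0.1679716049)| = 13.4377284 eV

Transition 6 → 2:
ΔE₂ = |E_2 - E_6| = |-13.6057/2² - (-13.6057/6²)|
ΔE₂ = |-3.4014250000 - (-0.3779361111)| = 3.0234889 eV

Since 13.4377284 eV > 3.0234889 eV, the transition 9 → 1 emits the more energetic photon.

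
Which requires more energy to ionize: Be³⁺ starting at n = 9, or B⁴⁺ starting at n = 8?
B⁴⁺ at n = 8 (E = -5.31473 eV)

Using E_n = -13.6057 Z² / n² eV:

Be³⁺ (Z = 4) at n = 9:
E = -13.6057 × 4² / 9² = -13.6057 × 16 / 81 = -2.68754568 eV

B⁴⁺ (Z = 5) at n = 8:
E = -13.6057 × 5² / 8² = -13.6057 × 25 / 64 = -5.31472656 eV

Since -5.31472656 eV < -2.68754568 eV,
B⁴⁺ at n = 8 is more tightly bound (requires more energy to ionize).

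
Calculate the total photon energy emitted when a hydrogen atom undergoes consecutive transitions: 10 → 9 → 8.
0.07653 eV

The energy levels of hydrogen are E_n = -13.6057 / n² eV.

First transition (10 → 9):
ΔE₁ = |E_9 - E_10|
ΔE₁ = |-0.16797160494 - (-0.13605700000)| = 0.03191460 eV

Second transition (9 → 8):
ΔE₂ = |E_8 - E_9|
ΔE₂ = |-0.21258906250 - (-0.16797160494)| = 0.04461746 eV

Total energy released:
E_total = ΔE₁ + ΔE₂ = 0.03191460 + 0.04461746 = 0.07653 eV

Note: This equals the direct transition 10 → 8: 0.07653 eV ✓
Energy is conserved regardless of the path taken.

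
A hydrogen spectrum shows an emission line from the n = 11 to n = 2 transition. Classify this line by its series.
Balmer series

The spectral series in hydrogen are named based on the final (lower) energy level:
- Lyman series: n_final = 1 (ultraviolet)
- Balmer series: n_final = 2 (visible/near-UV)
- Paschen series: n_final = 3 (infrared)
- Brackett series: n_final = 4 (infrared)
- Pfund series: n_final = 5 (far infrared)

Since this transition ends at n = 2, it belongs to the Balmer series.

For reference, this 11 → 2 line has photon energy
ΔE = 13.6057 eV × (1/2² - 1/11²) = 3.288981198 eV,
corresponding to wavelength λ = hc/ΔE = 1239.84 eV·nm / 3.288981198 eV = 376.96780 nm in the visible/near-UV region.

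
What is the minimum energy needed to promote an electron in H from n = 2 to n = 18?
3.3594 eV

The energy levels of a hydrogen-like atom are E_n = -13.6057 eV / n².

Energy at n = 2: E_2 = -13.6057 / 2² = -3.4014250 eV
Energy at n = 18: E_18 = -13.6057 / 18² = -0.0419929 eV

The excitation energy is the difference:
ΔE = E_18 - E_2
ΔE = -0.0419929 - (-3.4014250)
ΔE = 3.3594 eV

Since this is positive, energy must be absorbed (photon absorption).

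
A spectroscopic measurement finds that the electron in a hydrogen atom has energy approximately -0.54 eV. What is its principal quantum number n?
n = 5

The exact energy levels follow E_n = -13.6057 eV / n².

The measured value (-0.54 eV) is reported to only 2 significant figures, so we must test candidate n values and see which one matches to that precision.

Candidate energies:
  n = 3:  E = -13.6057/3² = -1.51174 eV
  n = 4:  E = -13.6057/4² = -0.85036 eV
  n = 5:  E = -13.6057/5² = -0.54423 eV  ← matches
  n = 6:  E = -13.6057/6² = -0.37794 eV
  n = 7:  E = -13.6057/7² = -0.27767 eV

Checking against the measurement of -0.54 eV (2 sig figs), only n = 5 agrees:
E_5 = -0.54423 eV, which rounds to -0.54 eV ✓

Therefore n = 5.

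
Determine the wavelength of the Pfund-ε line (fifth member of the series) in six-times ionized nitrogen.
61.990825 nm

The lines of a series are numbered from the longest wavelength (smallest ΔE) outward; the fifth line is the transition from n = n_f + 5 to n_f.
The Pfund series has all transitions ending at n_f = 5.

For N⁶⁺ (Z = 7), the fifth line (ε-line) is the jump from n = 10 to n = 5:
E_10 = -13.6057 × 7² / 10² = -6.66679300 eV
E_5 = -13.6057 × 7² / 5² = -26.66717200 eV
ΔE = E_10 - E_5 = 20.00037900 eV

λ = hc/E = 1239.84 eV·nm / 20.00037900 eV
λ = 61.990825 nm

This is the ε-line of the Pfund series in N⁶⁺.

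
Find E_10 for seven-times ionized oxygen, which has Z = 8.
-8.708 eV

For hydrogen-like ions, the energy levels scale with Z²:
E_n = -13.6057 Z² / n² eV

For O⁷⁺ (Z = 8) at n = 10:
E_10 = -13.6057 × 8² / 10²
E_10 = -13.6057 × 64 / 100
E_10 = -870.7648 / 100
E_10 = -8.708 eV

The energy is 64 times more negative than hydrogen at the same n due to the stronger nuclear charge.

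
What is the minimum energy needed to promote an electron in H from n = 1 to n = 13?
13.525193 eV

The energy levels of a hydrogen-like atom are E_n = -13.6057 eV / n².

Energy at n = 1: E_1 = -13.6057 / 1² = -13.605700000 eV
Energy at n = 13: E_13 = -13.6057 / 13² = -0.080507101 eV

The excitation energy is the difference:
ΔE = E_13 - E_1
ΔE = -0.080507101 - (-13.605700000)
ΔE = 13.525193 eV

Since this is positive, energy must be absorbed (photon absorption).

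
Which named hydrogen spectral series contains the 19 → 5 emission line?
Pfund series

The spectral series in hydrogen are named based on the final (lower) energy level:
- Lyman series: n_final = 1 (ultraviolet)
- Balmer series: n_final = 2 (visible/near-UV)
- Paschen series: n_final = 3 (infrared)
- Brackett series: n_final = 4 (infrared)
- Pfund series: n_final = 5 (far infrared)

Since this transition ends at n = 5, it belongs to the Pfund series.

For reference, this 19 → 5 line has photon energy
ΔE = 13.6057 eV × (1/5² - 1/19²) = 0.50653908033 eV,
corresponding to wavelength λ = hc/ΔE = 1239.84 eV·nm / 0.50653908033 eV = 2447.66899 nm in the far infrared region.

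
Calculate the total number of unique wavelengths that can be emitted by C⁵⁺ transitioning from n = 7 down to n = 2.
15

The electron can occupy levels n = 2, 3, ..., 7 during de-excitation — that is m = 7 - 2 + 1 = 6 distinct levels.

The number of distinct spectral lines equals the number of ways to choose 2 of these m levels (each pair gives one possible emission transition):

Number of lines = m(m-1)/2 = 6×5/2 = 15

These correspond to all possible transitions between the 6 levels:
7 → 6, 7 → 5, 7 → 4, 7 → 3, 7 → 2, 6 → 5, 6 → 4, 6 → 3...

Each transition produces a photon with a unique energy (and thus wavelength). This count does not depend on Z.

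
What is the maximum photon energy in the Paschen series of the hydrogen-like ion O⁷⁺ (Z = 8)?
96.75164 eV

The series limit corresponds to the transition from n = ∞ to n = 3.
This is the highest energy (shortest wavelength) transition in the Paschen series.

E_∞ = 0 eV
E_3 = -13.6057 × 8² / 3² = -96.75164 eV

Energy at series limit:
ΔE = E_∞ - E_3 = 0 - (-96.75164) = 96.75164 eV

This energy equals the ionization energy from the n = 3 state of O⁷⁺.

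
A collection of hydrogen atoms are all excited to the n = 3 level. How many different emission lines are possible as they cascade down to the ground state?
3

The electron can occupy levels n = 1, 2, ..., 3 during de-excitation — that is m = 3 - 1 + 1 = 3 distinct levels.

The number of distinct spectral lines equals the number of ways to choose 2 of these m levels (each pair gives one possible emission transition):

Number of lines = m(m-1)/2 = 3×2/2 = 3

These correspond to all possible transitions between the 3 levels:
3 → 2, 3 → 1, 2 → 1

Each transition produces a photon with a unique energy (and thus wavelength). This count does not depend on Z.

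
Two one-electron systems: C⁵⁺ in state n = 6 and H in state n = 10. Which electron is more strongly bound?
C⁵⁺ at n = 6 (E = -13.61 eV)

Using E_n = -13.6057 Z² / n² eV:

C⁵⁺ (Z = 6) at n = 6:
E = -13.6057 × 6² / 6² = -13.6057 × 36 / 36 = -13.60570 eV

H (Z = 1) at n = 10:
E = -13.6057 × 1² / 10² = -13.6057 × 1 / 100 = -0.13606 eV

Since -13.60570 eV < -0.13606 eV,
C⁵⁺ at n = 6 is more tightly bound (requires more energy to ionize).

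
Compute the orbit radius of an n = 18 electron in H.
17.1453 nm (or 171.4533 Å)

The Bohr radius formula is:
r_n = n² a₀ / Z

where a₀ = 0.0529177 nm is the Bohr radius.

For H (Z = 1) at n = 18:
r_18 = 18² × 0.0529177 nm / 1
r_18 = 324 × 0.0529177 nm / 1
r_18 = 17.14533 nm / 1
r_18 = 17.1453 nm

The electron orbits at approximately 17.1453 nm from the nucleus.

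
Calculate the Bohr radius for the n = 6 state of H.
1.9050 nm (or 19.0504 Å)

The Bohr radius formula is:
r_n = n² a₀ / Z

where a₀ = 0.0529177 nm is the Bohr radius.

For H (Z = 1) at n = 6:
r_6 = 6² × 0.0529177 nm / 1
r_6 = 36 × 0.0529177 nm / 1
r_6 = 1.90504 nm / 1
r_6 = 1.9050 nm

The electron orbits at approximately 1.9050 nm from the nucleus.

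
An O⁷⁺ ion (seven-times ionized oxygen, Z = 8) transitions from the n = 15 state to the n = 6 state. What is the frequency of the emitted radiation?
4.9128e+15 Hz

First, find the transition energy:
E_15 = -13.6057 × 8² / 15² = -3.8700658 eV
E_6 = -13.6057 × 8² / 6² = -24.1879111 eV
|ΔE| = |E_6 - E_15| = 20.3178453 eV

Convert to Joules: E = 20.3178453 eV × (1.602177 × 10⁻¹⁹ J/eV) = 3.255278e-18 J

Using E = hf:
f = E/h = 3.255278e-18 J / (6.62607 × 10⁻³⁴ J·s)
f = 4.9128e+15 Hz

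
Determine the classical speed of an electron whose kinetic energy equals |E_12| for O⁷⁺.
1.45846e+06 m/s (or 0.4865% of c)

The binding energy at n = 12 for O⁷⁺ is:
E_12 = -13.6057 × 8²/12² = -6.04697778 eV
|E_12| = 6.04697778 eV

Convert to Joules:
KE = 6.04697778 eV × (1.602177 × 10⁻¹⁹ J/eV) = 9.6883287e-19 J

Using KE = ½mv²:
v = √(2·KE/m_e)
v = √(2 × 9.6883287e-19 J / 9.10938 × 10⁻³¹ kg)
v = 1.45846e+06 m/s

This is approximately 0.4865% the speed of light.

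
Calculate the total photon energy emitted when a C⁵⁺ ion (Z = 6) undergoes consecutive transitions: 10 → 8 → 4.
25.714773 eV

The energy levels of C⁵⁺ are E_n = -13.6057 × 6² / n² eV.

First transition (10 → 8):
ΔE₁ = |E_8 - E_10|
ΔE₁ = |-7.653206250000 - (-4.898052000000)| = 2.755154250 eV

Second transition (8 → 4):
ΔE₂ = |E_4 - E_8|
ΔE₂ = |-30.612825000000 - (-7.653206250000)| = 22.959618750 eV

Total energy released:
E_total = ΔE₁ + ΔE₂ = 2.755154250 + 22.959618750 = 25.714773 eV

Note: This equals the direct transition 10 → 4: 25.714773 eV ✓
Energy is conserved regardless of the path taken.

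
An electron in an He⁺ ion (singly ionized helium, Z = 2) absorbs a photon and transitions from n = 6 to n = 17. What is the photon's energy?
1.323 eV

The energy levels of a hydrogen-like atom are E_n = -13.6057 Z² eV / n².

Energy at n = 6: E_6 = -13.6057 × 2² / 6² = -1.511744 eV
Energy at n = 17: E_17 = -13.6057 × 2² / 17² = -0.188314 eV

The excitation energy is the difference:
ΔE = E_17 - E_6
ΔE = -0.188314 - (-1.511744)
ΔE = 1.323 eV

Since this is positive, energy must be absorbed (photon absorption).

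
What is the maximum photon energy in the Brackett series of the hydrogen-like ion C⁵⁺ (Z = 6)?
30.61283 eV

The series limit corresponds to the transition from n = ∞ to n = 4.
This is the highest energy (shortest wavelength) transition in the Brackett series.

E_∞ = 0 eV
E_4 = -13.6057 × 6² / 4² = -30.61283 eV

Energy at series limit:
ΔE = E_∞ - E_4 = 0 - (-30.61283) = 30.61283 eV

This energy equals the ionization energy from the n = 4 state of C⁵⁺.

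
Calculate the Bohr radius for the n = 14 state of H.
10.3719 nm (or 103.7187 Å)

The Bohr radius formula is:
r_n = n² a₀ / Z

where a₀ = 0.0529177 nm is the Bohr radius.

For H (Z = 1) at n = 14:
r_14 = 14² × 0.0529177 nm / 1
r_14 = 196 × 0.0529177 nm / 1
r_14 = 10.37187 nm / 1
r_14 = 10.3719 nm

The electron orbits at approximately 10.3719 nm from the nucleus.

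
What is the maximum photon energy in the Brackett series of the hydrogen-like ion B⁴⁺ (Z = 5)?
21.258906 eV

The series limit corresponds to the transition from n = ∞ to n = 4.
This is the highest energy (shortest wavelength) transition in the Brackett series.

E_∞ = 0 eV
E_4 = -13.6057 × 5² / 4² = -21.258906 eV

Energy at series limit:
ΔE = E_∞ - E_4 = 0 - (-21.258906) = 21.258906 eV

This energy equals the ionization energy from the n = 4 state of B⁴⁺.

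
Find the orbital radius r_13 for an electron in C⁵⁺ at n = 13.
1.490516 nm (or 14.905158 Å)

The Bohr radius formula is:
r_n = n² a₀ / Z

where a₀ = 0.052917721 nm is the Bohr radius.

For C⁵⁺ (Z = 6) at n = 13:
r_13 = 13² × 0.052917721 nm / 6
r_13 = 169 × 0.052917721 nm / 6
r_13 = 8.9430948 nm / 6
r_13 = 1.490516 nm

The electron orbits at approximately 1.490516 nm from the nucleus.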